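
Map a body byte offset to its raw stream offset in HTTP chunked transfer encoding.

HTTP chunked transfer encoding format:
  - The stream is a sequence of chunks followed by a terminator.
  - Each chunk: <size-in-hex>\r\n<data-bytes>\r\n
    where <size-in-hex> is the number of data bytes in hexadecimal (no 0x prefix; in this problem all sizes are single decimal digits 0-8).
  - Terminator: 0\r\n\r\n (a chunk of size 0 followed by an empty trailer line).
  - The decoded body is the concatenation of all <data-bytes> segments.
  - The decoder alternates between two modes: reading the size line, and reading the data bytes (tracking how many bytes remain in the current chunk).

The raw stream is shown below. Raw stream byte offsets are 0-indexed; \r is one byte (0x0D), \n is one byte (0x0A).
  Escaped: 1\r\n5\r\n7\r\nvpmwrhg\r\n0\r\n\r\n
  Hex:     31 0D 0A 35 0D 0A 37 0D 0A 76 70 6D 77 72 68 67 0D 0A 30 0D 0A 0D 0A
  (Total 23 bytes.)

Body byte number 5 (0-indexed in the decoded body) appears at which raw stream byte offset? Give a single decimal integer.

Chunk 1: stream[0..1]='1' size=0x1=1, data at stream[3..4]='5' -> body[0..1], body so far='5'
Chunk 2: stream[6..7]='7' size=0x7=7, data at stream[9..16]='vpmwrhg' -> body[1..8], body so far='5vpmwrhg'
Chunk 3: stream[18..19]='0' size=0 (terminator). Final body='5vpmwrhg' (8 bytes)
Body byte 5 at stream offset 13

Answer: 13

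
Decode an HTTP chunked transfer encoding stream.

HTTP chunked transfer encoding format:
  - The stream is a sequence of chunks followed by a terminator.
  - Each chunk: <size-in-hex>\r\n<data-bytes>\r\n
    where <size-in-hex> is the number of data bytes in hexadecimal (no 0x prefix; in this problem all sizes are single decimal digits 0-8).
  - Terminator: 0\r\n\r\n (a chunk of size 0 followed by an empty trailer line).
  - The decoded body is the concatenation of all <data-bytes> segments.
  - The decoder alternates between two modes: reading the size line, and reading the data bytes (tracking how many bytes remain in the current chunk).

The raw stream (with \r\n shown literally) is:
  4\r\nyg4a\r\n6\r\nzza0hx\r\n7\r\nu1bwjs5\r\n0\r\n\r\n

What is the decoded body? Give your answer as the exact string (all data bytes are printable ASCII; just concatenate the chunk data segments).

Answer: yg4azza0hxu1bwjs5

Derivation:
Chunk 1: stream[0..1]='4' size=0x4=4, data at stream[3..7]='yg4a' -> body[0..4], body so far='yg4a'
Chunk 2: stream[9..10]='6' size=0x6=6, data at stream[12..18]='zza0hx' -> body[4..10], body so far='yg4azza0hx'
Chunk 3: stream[20..21]='7' size=0x7=7, data at stream[23..30]='u1bwjs5' -> body[10..17], body so far='yg4azza0hxu1bwjs5'
Chunk 4: stream[32..33]='0' size=0 (terminator). Final body='yg4azza0hxu1bwjs5' (17 bytes)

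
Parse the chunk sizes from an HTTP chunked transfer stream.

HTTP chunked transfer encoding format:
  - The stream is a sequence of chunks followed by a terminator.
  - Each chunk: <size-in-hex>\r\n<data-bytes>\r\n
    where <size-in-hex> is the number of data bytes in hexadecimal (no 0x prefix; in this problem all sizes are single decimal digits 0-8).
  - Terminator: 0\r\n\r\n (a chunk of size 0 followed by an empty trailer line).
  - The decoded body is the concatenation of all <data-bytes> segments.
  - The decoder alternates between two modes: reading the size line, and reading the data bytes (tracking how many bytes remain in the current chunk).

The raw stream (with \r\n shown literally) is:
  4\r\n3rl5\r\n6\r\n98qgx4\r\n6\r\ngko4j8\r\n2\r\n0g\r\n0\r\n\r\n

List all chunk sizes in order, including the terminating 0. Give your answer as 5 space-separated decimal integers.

Answer: 4 6 6 2 0

Derivation:
Chunk 1: stream[0..1]='4' size=0x4=4, data at stream[3..7]='3rl5' -> body[0..4], body so far='3rl5'
Chunk 2: stream[9..10]='6' size=0x6=6, data at stream[12..18]='98qgx4' -> body[4..10], body so far='3rl598qgx4'
Chunk 3: stream[20..21]='6' size=0x6=6, data at stream[23..29]='gko4j8' -> body[10..16], body so far='3rl598qgx4gko4j8'
Chunk 4: stream[31..32]='2' size=0x2=2, data at stream[34..36]='0g' -> body[16..18], body so far='3rl598qgx4gko4j80g'
Chunk 5: stream[38..39]='0' size=0 (terminator). Final body='3rl598qgx4gko4j80g' (18 bytes)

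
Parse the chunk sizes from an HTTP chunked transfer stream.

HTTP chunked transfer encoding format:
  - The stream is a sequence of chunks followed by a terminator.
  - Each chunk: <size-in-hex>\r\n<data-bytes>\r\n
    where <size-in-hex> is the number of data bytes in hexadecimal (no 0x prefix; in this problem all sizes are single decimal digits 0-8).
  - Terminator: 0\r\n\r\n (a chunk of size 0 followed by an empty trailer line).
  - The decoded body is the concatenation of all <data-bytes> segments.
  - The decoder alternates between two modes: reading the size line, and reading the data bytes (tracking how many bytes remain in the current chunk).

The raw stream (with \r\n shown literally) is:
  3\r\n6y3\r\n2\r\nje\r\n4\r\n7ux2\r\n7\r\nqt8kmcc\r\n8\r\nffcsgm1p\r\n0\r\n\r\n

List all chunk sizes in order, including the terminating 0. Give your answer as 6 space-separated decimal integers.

Chunk 1: stream[0..1]='3' size=0x3=3, data at stream[3..6]='6y3' -> body[0..3], body so far='6y3'
Chunk 2: stream[8..9]='2' size=0x2=2, data at stream[11..13]='je' -> body[3..5], body so far='6y3je'
Chunk 3: stream[15..16]='4' size=0x4=4, data at stream[18..22]='7ux2' -> body[5..9], body so far='6y3je7ux2'
Chunk 4: stream[24..25]='7' size=0x7=7, data at stream[27..34]='qt8kmcc' -> body[9..16], body so far='6y3je7ux2qt8kmcc'
Chunk 5: stream[36..37]='8' size=0x8=8, data at stream[39..47]='ffcsgm1p' -> body[16..24], body so far='6y3je7ux2qt8kmccffcsgm1p'
Chunk 6: stream[49..50]='0' size=0 (terminator). Final body='6y3je7ux2qt8kmccffcsgm1p' (24 bytes)

Answer: 3 2 4 7 8 0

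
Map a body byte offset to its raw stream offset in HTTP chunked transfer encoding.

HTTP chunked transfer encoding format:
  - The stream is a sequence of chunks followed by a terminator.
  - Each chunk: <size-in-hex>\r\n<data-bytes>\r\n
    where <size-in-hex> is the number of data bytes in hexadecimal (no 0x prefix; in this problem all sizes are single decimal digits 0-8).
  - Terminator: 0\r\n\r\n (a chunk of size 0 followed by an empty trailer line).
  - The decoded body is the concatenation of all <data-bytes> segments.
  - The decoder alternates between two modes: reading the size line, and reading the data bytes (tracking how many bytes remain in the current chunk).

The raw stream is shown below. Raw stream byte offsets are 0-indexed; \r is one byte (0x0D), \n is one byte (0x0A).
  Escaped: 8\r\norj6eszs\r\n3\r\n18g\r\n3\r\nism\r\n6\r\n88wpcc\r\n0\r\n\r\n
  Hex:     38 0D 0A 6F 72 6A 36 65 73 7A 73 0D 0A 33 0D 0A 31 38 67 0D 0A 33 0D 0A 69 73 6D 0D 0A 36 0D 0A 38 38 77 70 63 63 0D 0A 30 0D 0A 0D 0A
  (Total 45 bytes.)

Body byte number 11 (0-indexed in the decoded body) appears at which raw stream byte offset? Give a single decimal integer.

Chunk 1: stream[0..1]='8' size=0x8=8, data at stream[3..11]='orj6eszs' -> body[0..8], body so far='orj6eszs'
Chunk 2: stream[13..14]='3' size=0x3=3, data at stream[16..19]='18g' -> body[8..11], body so far='orj6eszs18g'
Chunk 3: stream[21..22]='3' size=0x3=3, data at stream[24..27]='ism' -> body[11..14], body so far='orj6eszs18gism'
Chunk 4: stream[29..30]='6' size=0x6=6, data at stream[32..38]='88wpcc' -> body[14..20], body so far='orj6eszs18gism88wpcc'
Chunk 5: stream[40..41]='0' size=0 (terminator). Final body='orj6eszs18gism88wpcc' (20 bytes)
Body byte 11 at stream offset 24

Answer: 24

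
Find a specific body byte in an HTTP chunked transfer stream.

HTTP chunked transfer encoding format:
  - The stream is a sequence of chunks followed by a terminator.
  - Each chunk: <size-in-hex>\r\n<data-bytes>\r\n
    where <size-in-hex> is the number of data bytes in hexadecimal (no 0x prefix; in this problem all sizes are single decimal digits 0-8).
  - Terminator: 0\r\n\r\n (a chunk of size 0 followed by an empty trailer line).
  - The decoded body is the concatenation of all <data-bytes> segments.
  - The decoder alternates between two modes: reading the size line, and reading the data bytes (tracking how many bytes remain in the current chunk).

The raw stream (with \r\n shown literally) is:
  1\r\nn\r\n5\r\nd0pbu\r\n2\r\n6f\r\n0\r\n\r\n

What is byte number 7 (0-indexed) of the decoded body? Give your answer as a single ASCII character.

Answer: f

Derivation:
Chunk 1: stream[0..1]='1' size=0x1=1, data at stream[3..4]='n' -> body[0..1], body so far='n'
Chunk 2: stream[6..7]='5' size=0x5=5, data at stream[9..14]='d0pbu' -> body[1..6], body so far='nd0pbu'
Chunk 3: stream[16..17]='2' size=0x2=2, data at stream[19..21]='6f' -> body[6..8], body so far='nd0pbu6f'
Chunk 4: stream[23..24]='0' size=0 (terminator). Final body='nd0pbu6f' (8 bytes)
Body byte 7 = 'f'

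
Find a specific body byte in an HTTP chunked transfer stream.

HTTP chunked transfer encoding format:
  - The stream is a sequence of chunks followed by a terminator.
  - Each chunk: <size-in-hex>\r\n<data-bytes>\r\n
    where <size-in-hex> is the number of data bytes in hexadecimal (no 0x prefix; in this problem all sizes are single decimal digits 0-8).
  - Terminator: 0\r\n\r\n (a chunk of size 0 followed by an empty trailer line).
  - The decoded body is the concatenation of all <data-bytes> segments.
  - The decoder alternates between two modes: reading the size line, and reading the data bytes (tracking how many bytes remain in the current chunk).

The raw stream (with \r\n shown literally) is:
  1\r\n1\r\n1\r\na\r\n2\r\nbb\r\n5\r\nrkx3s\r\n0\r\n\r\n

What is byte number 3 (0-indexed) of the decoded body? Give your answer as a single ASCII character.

Chunk 1: stream[0..1]='1' size=0x1=1, data at stream[3..4]='1' -> body[0..1], body so far='1'
Chunk 2: stream[6..7]='1' size=0x1=1, data at stream[9..10]='a' -> body[1..2], body so far='1a'
Chunk 3: stream[12..13]='2' size=0x2=2, data at stream[15..17]='bb' -> body[2..4], body so far='1abb'
Chunk 4: stream[19..20]='5' size=0x5=5, data at stream[22..27]='rkx3s' -> body[4..9], body so far='1abbrkx3s'
Chunk 5: stream[29..30]='0' size=0 (terminator). Final body='1abbrkx3s' (9 bytes)
Body byte 3 = 'b'

Answer: b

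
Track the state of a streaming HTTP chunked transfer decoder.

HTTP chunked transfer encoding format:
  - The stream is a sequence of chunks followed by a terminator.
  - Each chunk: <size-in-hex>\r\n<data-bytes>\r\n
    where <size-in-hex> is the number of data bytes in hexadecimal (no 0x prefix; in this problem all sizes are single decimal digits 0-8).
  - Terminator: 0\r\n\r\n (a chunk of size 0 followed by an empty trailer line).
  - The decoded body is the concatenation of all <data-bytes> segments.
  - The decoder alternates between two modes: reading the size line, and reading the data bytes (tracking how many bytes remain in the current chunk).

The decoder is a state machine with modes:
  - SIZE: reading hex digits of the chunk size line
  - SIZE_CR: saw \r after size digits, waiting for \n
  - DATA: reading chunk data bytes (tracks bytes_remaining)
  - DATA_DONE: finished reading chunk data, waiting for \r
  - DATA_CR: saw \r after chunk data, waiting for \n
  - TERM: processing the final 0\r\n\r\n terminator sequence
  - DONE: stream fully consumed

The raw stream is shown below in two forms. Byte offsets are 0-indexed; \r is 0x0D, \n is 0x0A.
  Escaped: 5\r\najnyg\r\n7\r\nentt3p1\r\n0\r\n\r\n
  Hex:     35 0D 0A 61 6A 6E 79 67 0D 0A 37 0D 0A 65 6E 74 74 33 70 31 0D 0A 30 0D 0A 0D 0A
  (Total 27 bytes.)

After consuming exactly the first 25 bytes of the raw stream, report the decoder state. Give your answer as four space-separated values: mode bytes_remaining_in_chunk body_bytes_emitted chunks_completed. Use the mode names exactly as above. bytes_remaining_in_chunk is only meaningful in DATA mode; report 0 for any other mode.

Answer: TERM 0 12 2

Derivation:
Byte 0 = '5': mode=SIZE remaining=0 emitted=0 chunks_done=0
Byte 1 = 0x0D: mode=SIZE_CR remaining=0 emitted=0 chunks_done=0
Byte 2 = 0x0A: mode=DATA remaining=5 emitted=0 chunks_done=0
Byte 3 = 'a': mode=DATA remaining=4 emitted=1 chunks_done=0
Byte 4 = 'j': mode=DATA remaining=3 emitted=2 chunks_done=0
Byte 5 = 'n': mode=DATA remaining=2 emitted=3 chunks_done=0
Byte 6 = 'y': mode=DATA remaining=1 emitted=4 chunks_done=0
Byte 7 = 'g': mode=DATA_DONE remaining=0 emitted=5 chunks_done=0
Byte 8 = 0x0D: mode=DATA_CR remaining=0 emitted=5 chunks_done=0
Byte 9 = 0x0A: mode=SIZE remaining=0 emitted=5 chunks_done=1
Byte 10 = '7': mode=SIZE remaining=0 emitted=5 chunks_done=1
Byte 11 = 0x0D: mode=SIZE_CR remaining=0 emitted=5 chunks_done=1
Byte 12 = 0x0A: mode=DATA remaining=7 emitted=5 chunks_done=1
Byte 13 = 'e': mode=DATA remaining=6 emitted=6 chunks_done=1
Byte 14 = 'n': mode=DATA remaining=5 emitted=7 chunks_done=1
Byte 15 = 't': mode=DATA remaining=4 emitted=8 chunks_done=1
Byte 16 = 't': mode=DATA remaining=3 emitted=9 chunks_done=1
Byte 17 = '3': mode=DATA remaining=2 emitted=10 chunks_done=1
Byte 18 = 'p': mode=DATA remaining=1 emitted=11 chunks_done=1
Byte 19 = '1': mode=DATA_DONE remaining=0 emitted=12 chunks_done=1
Byte 20 = 0x0D: mode=DATA_CR remaining=0 emitted=12 chunks_done=1
Byte 21 = 0x0A: mode=SIZE remaining=0 emitted=12 chunks_done=2
Byte 22 = '0': mode=SIZE remaining=0 emitted=12 chunks_done=2
Byte 23 = 0x0D: mode=SIZE_CR remaining=0 emitted=12 chunks_done=2
Byte 24 = 0x0A: mode=TERM remaining=0 emitted=12 chunks_done=2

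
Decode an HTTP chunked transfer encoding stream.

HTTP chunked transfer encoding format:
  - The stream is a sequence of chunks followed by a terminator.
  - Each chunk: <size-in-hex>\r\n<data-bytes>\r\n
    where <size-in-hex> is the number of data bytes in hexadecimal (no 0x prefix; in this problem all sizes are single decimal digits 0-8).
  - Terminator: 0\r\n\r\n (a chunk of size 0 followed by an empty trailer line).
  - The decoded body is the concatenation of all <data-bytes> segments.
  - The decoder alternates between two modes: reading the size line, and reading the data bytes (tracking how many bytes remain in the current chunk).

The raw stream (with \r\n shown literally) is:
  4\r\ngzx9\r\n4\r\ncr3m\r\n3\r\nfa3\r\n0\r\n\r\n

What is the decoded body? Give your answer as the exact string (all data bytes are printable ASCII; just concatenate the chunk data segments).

Chunk 1: stream[0..1]='4' size=0x4=4, data at stream[3..7]='gzx9' -> body[0..4], body so far='gzx9'
Chunk 2: stream[9..10]='4' size=0x4=4, data at stream[12..16]='cr3m' -> body[4..8], body so far='gzx9cr3m'
Chunk 3: stream[18..19]='3' size=0x3=3, data at stream[21..24]='fa3' -> body[8..11], body so far='gzx9cr3mfa3'
Chunk 4: stream[26..27]='0' size=0 (terminator). Final body='gzx9cr3mfa3' (11 bytes)

Answer: gzx9cr3mfa3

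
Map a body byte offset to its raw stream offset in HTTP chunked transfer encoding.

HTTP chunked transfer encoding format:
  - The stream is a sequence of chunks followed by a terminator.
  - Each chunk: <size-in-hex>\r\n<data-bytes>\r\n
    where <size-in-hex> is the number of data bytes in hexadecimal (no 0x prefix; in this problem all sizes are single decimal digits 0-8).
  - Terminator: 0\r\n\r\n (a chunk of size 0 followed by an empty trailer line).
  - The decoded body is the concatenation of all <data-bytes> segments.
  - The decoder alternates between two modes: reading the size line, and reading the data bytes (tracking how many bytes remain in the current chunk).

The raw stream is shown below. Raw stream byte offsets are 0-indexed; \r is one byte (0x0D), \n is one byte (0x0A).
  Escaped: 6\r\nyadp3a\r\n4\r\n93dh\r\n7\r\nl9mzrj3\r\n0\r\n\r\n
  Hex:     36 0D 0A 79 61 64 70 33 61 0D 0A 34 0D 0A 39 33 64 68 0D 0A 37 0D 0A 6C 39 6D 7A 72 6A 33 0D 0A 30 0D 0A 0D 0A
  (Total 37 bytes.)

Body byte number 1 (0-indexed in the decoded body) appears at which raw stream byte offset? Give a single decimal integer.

Answer: 4

Derivation:
Chunk 1: stream[0..1]='6' size=0x6=6, data at stream[3..9]='yadp3a' -> body[0..6], body so far='yadp3a'
Chunk 2: stream[11..12]='4' size=0x4=4, data at stream[14..18]='93dh' -> body[6..10], body so far='yadp3a93dh'
Chunk 3: stream[20..21]='7' size=0x7=7, data at stream[23..30]='l9mzrj3' -> body[10..17], body so far='yadp3a93dhl9mzrj3'
Chunk 4: stream[32..33]='0' size=0 (terminator). Final body='yadp3a93dhl9mzrj3' (17 bytes)
Body byte 1 at stream offset 4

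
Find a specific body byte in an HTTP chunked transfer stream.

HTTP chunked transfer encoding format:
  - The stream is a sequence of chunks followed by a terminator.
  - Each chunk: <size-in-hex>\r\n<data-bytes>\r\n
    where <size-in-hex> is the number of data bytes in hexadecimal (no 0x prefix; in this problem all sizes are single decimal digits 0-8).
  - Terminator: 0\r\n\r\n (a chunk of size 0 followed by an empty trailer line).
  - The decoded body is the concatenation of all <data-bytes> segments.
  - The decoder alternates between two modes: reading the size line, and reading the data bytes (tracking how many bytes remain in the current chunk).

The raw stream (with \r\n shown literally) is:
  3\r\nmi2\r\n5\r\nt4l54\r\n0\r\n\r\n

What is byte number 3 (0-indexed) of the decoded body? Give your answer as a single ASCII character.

Answer: t

Derivation:
Chunk 1: stream[0..1]='3' size=0x3=3, data at stream[3..6]='mi2' -> body[0..3], body so far='mi2'
Chunk 2: stream[8..9]='5' size=0x5=5, data at stream[11..16]='t4l54' -> body[3..8], body so far='mi2t4l54'
Chunk 3: stream[18..19]='0' size=0 (terminator). Final body='mi2t4l54' (8 bytes)
Body byte 3 = 't'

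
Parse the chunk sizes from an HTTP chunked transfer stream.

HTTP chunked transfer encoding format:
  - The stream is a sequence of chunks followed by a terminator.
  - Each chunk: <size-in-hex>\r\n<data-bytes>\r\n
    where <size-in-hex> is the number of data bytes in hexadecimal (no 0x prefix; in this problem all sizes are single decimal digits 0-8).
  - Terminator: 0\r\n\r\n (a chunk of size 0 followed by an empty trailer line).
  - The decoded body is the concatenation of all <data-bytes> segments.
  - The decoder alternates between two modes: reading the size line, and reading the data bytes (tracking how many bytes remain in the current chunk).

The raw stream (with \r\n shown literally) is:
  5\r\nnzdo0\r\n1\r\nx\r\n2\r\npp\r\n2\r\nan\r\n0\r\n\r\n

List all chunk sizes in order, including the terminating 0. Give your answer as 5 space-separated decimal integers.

Answer: 5 1 2 2 0

Derivation:
Chunk 1: stream[0..1]='5' size=0x5=5, data at stream[3..8]='nzdo0' -> body[0..5], body so far='nzdo0'
Chunk 2: stream[10..11]='1' size=0x1=1, data at stream[13..14]='x' -> body[5..6], body so far='nzdo0x'
Chunk 3: stream[16..17]='2' size=0x2=2, data at stream[19..21]='pp' -> body[6..8], body so far='nzdo0xpp'
Chunk 4: stream[23..24]='2' size=0x2=2, data at stream[26..28]='an' -> body[8..10], body so far='nzdo0xppan'
Chunk 5: stream[30..31]='0' size=0 (terminator). Final body='nzdo0xppan' (10 bytes)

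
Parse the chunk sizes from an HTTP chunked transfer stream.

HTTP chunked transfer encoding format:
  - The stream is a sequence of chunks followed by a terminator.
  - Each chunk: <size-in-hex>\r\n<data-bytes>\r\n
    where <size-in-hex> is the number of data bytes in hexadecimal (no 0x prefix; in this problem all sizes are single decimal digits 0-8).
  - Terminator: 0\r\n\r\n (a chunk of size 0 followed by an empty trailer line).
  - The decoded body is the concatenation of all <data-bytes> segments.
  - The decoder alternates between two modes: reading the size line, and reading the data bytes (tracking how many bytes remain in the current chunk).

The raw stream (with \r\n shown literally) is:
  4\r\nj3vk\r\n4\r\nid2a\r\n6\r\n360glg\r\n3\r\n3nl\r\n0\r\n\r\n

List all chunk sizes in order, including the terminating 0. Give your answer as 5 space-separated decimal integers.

Answer: 4 4 6 3 0

Derivation:
Chunk 1: stream[0..1]='4' size=0x4=4, data at stream[3..7]='j3vk' -> body[0..4], body so far='j3vk'
Chunk 2: stream[9..10]='4' size=0x4=4, data at stream[12..16]='id2a' -> body[4..8], body so far='j3vkid2a'
Chunk 3: stream[18..19]='6' size=0x6=6, data at stream[21..27]='360glg' -> body[8..14], body so far='j3vkid2a360glg'
Chunk 4: stream[29..30]='3' size=0x3=3, data at stream[32..35]='3nl' -> body[14..17], body so far='j3vkid2a360glg3nl'
Chunk 5: stream[37..38]='0' size=0 (terminator). Final body='j3vkid2a360glg3nl' (17 bytes)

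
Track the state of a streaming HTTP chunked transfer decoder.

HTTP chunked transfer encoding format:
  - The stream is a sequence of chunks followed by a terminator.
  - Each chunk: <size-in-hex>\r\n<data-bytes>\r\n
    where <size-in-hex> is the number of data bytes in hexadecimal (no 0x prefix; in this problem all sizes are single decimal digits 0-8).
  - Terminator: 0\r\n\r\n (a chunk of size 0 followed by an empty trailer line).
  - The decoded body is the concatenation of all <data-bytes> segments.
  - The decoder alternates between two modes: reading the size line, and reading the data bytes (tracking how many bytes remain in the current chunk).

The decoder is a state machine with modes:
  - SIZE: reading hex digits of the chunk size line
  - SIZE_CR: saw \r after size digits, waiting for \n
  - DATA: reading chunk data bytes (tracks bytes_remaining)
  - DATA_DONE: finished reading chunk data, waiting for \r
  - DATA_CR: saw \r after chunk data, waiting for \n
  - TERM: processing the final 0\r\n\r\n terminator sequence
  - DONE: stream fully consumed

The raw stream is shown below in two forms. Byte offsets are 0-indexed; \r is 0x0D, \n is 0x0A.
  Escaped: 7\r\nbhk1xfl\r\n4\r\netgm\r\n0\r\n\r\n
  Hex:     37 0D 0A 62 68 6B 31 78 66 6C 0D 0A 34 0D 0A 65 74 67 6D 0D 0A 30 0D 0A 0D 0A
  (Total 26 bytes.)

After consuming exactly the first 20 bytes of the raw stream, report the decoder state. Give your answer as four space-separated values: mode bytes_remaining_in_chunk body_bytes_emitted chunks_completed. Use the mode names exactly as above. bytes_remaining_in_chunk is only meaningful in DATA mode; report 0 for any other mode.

Byte 0 = '7': mode=SIZE remaining=0 emitted=0 chunks_done=0
Byte 1 = 0x0D: mode=SIZE_CR remaining=0 emitted=0 chunks_done=0
Byte 2 = 0x0A: mode=DATA remaining=7 emitted=0 chunks_done=0
Byte 3 = 'b': mode=DATA remaining=6 emitted=1 chunks_done=0
Byte 4 = 'h': mode=DATA remaining=5 emitted=2 chunks_done=0
Byte 5 = 'k': mode=DATA remaining=4 emitted=3 chunks_done=0
Byte 6 = '1': mode=DATA remaining=3 emitted=4 chunks_done=0
Byte 7 = 'x': mode=DATA remaining=2 emitted=5 chunks_done=0
Byte 8 = 'f': mode=DATA remaining=1 emitted=6 chunks_done=0
Byte 9 = 'l': mode=DATA_DONE remaining=0 emitted=7 chunks_done=0
Byte 10 = 0x0D: mode=DATA_CR remaining=0 emitted=7 chunks_done=0
Byte 11 = 0x0A: mode=SIZE remaining=0 emitted=7 chunks_done=1
Byte 12 = '4': mode=SIZE remaining=0 emitted=7 chunks_done=1
Byte 13 = 0x0D: mode=SIZE_CR remaining=0 emitted=7 chunks_done=1
Byte 14 = 0x0A: mode=DATA remaining=4 emitted=7 chunks_done=1
Byte 15 = 'e': mode=DATA remaining=3 emitted=8 chunks_done=1
Byte 16 = 't': mode=DATA remaining=2 emitted=9 chunks_done=1
Byte 17 = 'g': mode=DATA remaining=1 emitted=10 chunks_done=1
Byte 18 = 'm': mode=DATA_DONE remaining=0 emitted=11 chunks_done=1
Byte 19 = 0x0D: mode=DATA_CR remaining=0 emitted=11 chunks_done=1

Answer: DATA_CR 0 11 1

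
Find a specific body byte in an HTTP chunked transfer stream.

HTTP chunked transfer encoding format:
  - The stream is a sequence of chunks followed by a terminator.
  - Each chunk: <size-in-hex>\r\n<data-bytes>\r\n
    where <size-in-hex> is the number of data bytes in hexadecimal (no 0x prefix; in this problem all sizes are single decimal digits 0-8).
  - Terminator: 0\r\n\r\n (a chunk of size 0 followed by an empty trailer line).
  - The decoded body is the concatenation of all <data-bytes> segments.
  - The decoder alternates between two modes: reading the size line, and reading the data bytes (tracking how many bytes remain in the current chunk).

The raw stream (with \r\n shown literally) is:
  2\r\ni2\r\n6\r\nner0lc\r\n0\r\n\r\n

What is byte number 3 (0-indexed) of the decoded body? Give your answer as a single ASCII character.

Answer: e

Derivation:
Chunk 1: stream[0..1]='2' size=0x2=2, data at stream[3..5]='i2' -> body[0..2], body so far='i2'
Chunk 2: stream[7..8]='6' size=0x6=6, data at stream[10..16]='ner0lc' -> body[2..8], body so far='i2ner0lc'
Chunk 3: stream[18..19]='0' size=0 (terminator). Final body='i2ner0lc' (8 bytes)
Body byte 3 = 'e'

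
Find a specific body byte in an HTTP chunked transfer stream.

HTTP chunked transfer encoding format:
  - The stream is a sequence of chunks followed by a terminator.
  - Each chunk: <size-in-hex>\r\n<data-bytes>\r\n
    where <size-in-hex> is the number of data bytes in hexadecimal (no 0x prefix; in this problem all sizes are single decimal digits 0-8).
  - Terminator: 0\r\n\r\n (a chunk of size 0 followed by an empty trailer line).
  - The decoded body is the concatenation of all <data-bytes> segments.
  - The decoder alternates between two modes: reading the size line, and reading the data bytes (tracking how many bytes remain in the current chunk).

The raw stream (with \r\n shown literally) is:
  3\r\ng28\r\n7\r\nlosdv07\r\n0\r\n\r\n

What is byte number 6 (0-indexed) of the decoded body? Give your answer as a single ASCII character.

Answer: d

Derivation:
Chunk 1: stream[0..1]='3' size=0x3=3, data at stream[3..6]='g28' -> body[0..3], body so far='g28'
Chunk 2: stream[8..9]='7' size=0x7=7, data at stream[11..18]='losdv07' -> body[3..10], body so far='g28losdv07'
Chunk 3: stream[20..21]='0' size=0 (terminator). Final body='g28losdv07' (10 bytes)
Body byte 6 = 'd'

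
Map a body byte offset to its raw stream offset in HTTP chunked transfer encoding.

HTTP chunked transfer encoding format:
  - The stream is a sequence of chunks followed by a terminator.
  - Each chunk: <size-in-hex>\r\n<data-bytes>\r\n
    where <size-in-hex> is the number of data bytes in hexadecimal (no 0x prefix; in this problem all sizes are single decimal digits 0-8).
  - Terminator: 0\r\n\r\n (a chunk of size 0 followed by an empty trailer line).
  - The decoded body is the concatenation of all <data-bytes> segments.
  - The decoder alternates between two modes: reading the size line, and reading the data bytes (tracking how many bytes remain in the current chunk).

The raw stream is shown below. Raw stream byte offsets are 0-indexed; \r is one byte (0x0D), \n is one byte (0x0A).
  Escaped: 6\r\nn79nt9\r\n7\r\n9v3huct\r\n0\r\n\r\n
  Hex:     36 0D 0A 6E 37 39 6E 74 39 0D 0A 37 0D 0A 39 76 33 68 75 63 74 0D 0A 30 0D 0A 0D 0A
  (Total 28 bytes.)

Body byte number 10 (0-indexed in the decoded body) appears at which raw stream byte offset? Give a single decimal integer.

Answer: 18

Derivation:
Chunk 1: stream[0..1]='6' size=0x6=6, data at stream[3..9]='n79nt9' -> body[0..6], body so far='n79nt9'
Chunk 2: stream[11..12]='7' size=0x7=7, data at stream[14..21]='9v3huct' -> body[6..13], body so far='n79nt99v3huct'
Chunk 3: stream[23..24]='0' size=0 (terminator). Final body='n79nt99v3huct' (13 bytes)
Body byte 10 at stream offset 18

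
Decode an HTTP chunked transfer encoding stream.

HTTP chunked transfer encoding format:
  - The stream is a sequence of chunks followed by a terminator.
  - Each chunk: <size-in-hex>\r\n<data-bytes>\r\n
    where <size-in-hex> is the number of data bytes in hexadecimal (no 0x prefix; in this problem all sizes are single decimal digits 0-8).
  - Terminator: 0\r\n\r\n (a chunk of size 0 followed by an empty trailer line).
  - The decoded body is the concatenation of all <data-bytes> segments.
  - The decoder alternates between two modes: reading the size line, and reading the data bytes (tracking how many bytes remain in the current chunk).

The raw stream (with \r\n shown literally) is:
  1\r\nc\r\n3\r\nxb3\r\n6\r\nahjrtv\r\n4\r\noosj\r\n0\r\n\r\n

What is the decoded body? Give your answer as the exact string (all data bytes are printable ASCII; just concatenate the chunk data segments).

Chunk 1: stream[0..1]='1' size=0x1=1, data at stream[3..4]='c' -> body[0..1], body so far='c'
Chunk 2: stream[6..7]='3' size=0x3=3, data at stream[9..12]='xb3' -> body[1..4], body so far='cxb3'
Chunk 3: stream[14..15]='6' size=0x6=6, data at stream[17..23]='ahjrtv' -> body[4..10], body so far='cxb3ahjrtv'
Chunk 4: stream[25..26]='4' size=0x4=4, data at stream[28..32]='oosj' -> body[10..14], body so far='cxb3ahjrtvoosj'
Chunk 5: stream[34..35]='0' size=0 (terminator). Final body='cxb3ahjrtvoosj' (14 bytes)

Answer: cxb3ahjrtvoosj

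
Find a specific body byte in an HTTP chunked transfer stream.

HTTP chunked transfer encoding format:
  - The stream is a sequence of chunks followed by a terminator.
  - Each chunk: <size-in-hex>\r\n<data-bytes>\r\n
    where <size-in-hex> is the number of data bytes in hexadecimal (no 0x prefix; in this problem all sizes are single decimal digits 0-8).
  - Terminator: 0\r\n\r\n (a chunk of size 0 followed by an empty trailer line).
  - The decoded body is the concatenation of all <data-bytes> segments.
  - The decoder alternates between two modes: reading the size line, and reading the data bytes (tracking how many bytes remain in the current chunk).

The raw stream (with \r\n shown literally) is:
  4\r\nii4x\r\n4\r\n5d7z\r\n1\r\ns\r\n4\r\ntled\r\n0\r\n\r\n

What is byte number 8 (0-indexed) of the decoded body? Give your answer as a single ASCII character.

Chunk 1: stream[0..1]='4' size=0x4=4, data at stream[3..7]='ii4x' -> body[0..4], body so far='ii4x'
Chunk 2: stream[9..10]='4' size=0x4=4, data at stream[12..16]='5d7z' -> body[4..8], body so far='ii4x5d7z'
Chunk 3: stream[18..19]='1' size=0x1=1, data at stream[21..22]='s' -> body[8..9], body so far='ii4x5d7zs'
Chunk 4: stream[24..25]='4' size=0x4=4, data at stream[27..31]='tled' -> body[9..13], body so far='ii4x5d7zstled'
Chunk 5: stream[33..34]='0' size=0 (terminator). Final body='ii4x5d7zstled' (13 bytes)
Body byte 8 = 's'

Answer: s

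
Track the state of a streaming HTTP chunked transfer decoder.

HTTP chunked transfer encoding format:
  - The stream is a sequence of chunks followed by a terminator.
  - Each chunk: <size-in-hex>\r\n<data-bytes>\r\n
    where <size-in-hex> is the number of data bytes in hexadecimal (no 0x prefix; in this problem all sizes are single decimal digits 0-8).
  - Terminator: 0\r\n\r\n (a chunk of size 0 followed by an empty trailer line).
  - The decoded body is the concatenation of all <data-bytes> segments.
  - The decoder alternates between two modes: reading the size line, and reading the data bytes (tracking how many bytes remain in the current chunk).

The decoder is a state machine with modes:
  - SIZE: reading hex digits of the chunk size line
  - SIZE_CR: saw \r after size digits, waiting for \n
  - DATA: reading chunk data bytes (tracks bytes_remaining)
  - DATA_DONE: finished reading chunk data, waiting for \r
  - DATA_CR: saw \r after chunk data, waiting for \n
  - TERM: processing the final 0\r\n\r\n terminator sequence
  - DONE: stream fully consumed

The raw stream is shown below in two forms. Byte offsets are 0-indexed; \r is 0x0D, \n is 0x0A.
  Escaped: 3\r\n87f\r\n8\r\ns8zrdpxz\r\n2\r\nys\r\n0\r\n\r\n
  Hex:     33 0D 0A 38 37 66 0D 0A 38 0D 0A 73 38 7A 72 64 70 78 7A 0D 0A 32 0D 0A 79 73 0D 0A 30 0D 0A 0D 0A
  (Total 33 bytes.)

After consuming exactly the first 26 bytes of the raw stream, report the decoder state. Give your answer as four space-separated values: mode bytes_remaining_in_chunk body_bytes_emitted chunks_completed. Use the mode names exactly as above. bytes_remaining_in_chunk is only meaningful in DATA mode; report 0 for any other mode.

Answer: DATA_DONE 0 13 2

Derivation:
Byte 0 = '3': mode=SIZE remaining=0 emitted=0 chunks_done=0
Byte 1 = 0x0D: mode=SIZE_CR remaining=0 emitted=0 chunks_done=0
Byte 2 = 0x0A: mode=DATA remaining=3 emitted=0 chunks_done=0
Byte 3 = '8': mode=DATA remaining=2 emitted=1 chunks_done=0
Byte 4 = '7': mode=DATA remaining=1 emitted=2 chunks_done=0
Byte 5 = 'f': mode=DATA_DONE remaining=0 emitted=3 chunks_done=0
Byte 6 = 0x0D: mode=DATA_CR remaining=0 emitted=3 chunks_done=0
Byte 7 = 0x0A: mode=SIZE remaining=0 emitted=3 chunks_done=1
Byte 8 = '8': mode=SIZE remaining=0 emitted=3 chunks_done=1
Byte 9 = 0x0D: mode=SIZE_CR remaining=0 emitted=3 chunks_done=1
Byte 10 = 0x0A: mode=DATA remaining=8 emitted=3 chunks_done=1
Byte 11 = 's': mode=DATA remaining=7 emitted=4 chunks_done=1
Byte 12 = '8': mode=DATA remaining=6 emitted=5 chunks_done=1
Byte 13 = 'z': mode=DATA remaining=5 emitted=6 chunks_done=1
Byte 14 = 'r': mode=DATA remaining=4 emitted=7 chunks_done=1
Byte 15 = 'd': mode=DATA remaining=3 emitted=8 chunks_done=1
Byte 16 = 'p': mode=DATA remaining=2 emitted=9 chunks_done=1
Byte 17 = 'x': mode=DATA remaining=1 emitted=10 chunks_done=1
Byte 18 = 'z': mode=DATA_DONE remaining=0 emitted=11 chunks_done=1
Byte 19 = 0x0D: mode=DATA_CR remaining=0 emitted=11 chunks_done=1
Byte 20 = 0x0A: mode=SIZE remaining=0 emitted=11 chunks_done=2
Byte 21 = '2': mode=SIZE remaining=0 emitted=11 chunks_done=2
Byte 22 = 0x0D: mode=SIZE_CR remaining=0 emitted=11 chunks_done=2
Byte 23 = 0x0A: mode=DATA remaining=2 emitted=11 chunks_done=2
Byte 24 = 'y': mode=DATA remaining=1 emitted=12 chunks_done=2
Byte 25 = 's': mode=DATA_DONE remaining=0 emitted=13 chunks_done=2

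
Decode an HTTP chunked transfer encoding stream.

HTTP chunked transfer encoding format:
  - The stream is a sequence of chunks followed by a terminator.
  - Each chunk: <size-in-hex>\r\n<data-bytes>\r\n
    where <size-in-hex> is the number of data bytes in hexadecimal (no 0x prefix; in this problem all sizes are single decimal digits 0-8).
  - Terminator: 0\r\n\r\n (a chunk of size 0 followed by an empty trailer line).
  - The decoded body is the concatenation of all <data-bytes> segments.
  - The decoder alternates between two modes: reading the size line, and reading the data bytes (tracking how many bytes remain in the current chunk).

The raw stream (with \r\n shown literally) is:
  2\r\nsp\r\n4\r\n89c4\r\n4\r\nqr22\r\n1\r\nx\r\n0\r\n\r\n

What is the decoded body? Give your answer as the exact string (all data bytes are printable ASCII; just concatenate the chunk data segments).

Chunk 1: stream[0..1]='2' size=0x2=2, data at stream[3..5]='sp' -> body[0..2], body so far='sp'
Chunk 2: stream[7..8]='4' size=0x4=4, data at stream[10..14]='89c4' -> body[2..6], body so far='sp89c4'
Chunk 3: stream[16..17]='4' size=0x4=4, data at stream[19..23]='qr22' -> body[6..10], body so far='sp89c4qr22'
Chunk 4: stream[25..26]='1' size=0x1=1, data at stream[28..29]='x' -> body[10..11], body so far='sp89c4qr22x'
Chunk 5: stream[31..32]='0' size=0 (terminator). Final body='sp89c4qr22x' (11 bytes)

Answer: sp89c4qr22x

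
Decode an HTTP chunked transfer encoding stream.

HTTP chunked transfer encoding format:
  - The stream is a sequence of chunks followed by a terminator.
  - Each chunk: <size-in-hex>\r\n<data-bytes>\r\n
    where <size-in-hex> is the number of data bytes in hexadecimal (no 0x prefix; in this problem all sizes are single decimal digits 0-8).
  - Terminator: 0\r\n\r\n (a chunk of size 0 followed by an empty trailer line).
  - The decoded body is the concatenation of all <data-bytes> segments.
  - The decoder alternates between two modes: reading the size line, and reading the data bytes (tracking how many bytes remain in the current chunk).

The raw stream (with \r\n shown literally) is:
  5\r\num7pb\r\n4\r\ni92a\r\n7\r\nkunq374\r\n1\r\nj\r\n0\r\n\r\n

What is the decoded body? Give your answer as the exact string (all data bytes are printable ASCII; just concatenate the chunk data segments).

Chunk 1: stream[0..1]='5' size=0x5=5, data at stream[3..8]='um7pb' -> body[0..5], body so far='um7pb'
Chunk 2: stream[10..11]='4' size=0x4=4, data at stream[13..17]='i92a' -> body[5..9], body so far='um7pbi92a'
Chunk 3: stream[19..20]='7' size=0x7=7, data at stream[22..29]='kunq374' -> body[9..16], body so far='um7pbi92akunq374'
Chunk 4: stream[31..32]='1' size=0x1=1, data at stream[34..35]='j' -> body[16..17], body so far='um7pbi92akunq374j'
Chunk 5: stream[37..38]='0' size=0 (terminator). Final body='um7pbi92akunq374j' (17 bytes)

Answer: um7pbi92akunq374j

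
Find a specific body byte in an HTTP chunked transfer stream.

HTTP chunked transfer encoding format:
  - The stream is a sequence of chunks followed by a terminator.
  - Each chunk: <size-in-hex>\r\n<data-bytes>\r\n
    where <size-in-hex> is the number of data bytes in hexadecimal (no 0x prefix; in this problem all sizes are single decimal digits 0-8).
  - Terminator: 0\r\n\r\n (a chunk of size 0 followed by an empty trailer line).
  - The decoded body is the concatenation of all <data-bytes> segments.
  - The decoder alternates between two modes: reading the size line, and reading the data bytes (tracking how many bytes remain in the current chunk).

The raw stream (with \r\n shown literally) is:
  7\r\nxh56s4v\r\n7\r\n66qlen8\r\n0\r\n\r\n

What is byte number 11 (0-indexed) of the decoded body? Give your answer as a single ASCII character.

Chunk 1: stream[0..1]='7' size=0x7=7, data at stream[3..10]='xh56s4v' -> body[0..7], body so far='xh56s4v'
Chunk 2: stream[12..13]='7' size=0x7=7, data at stream[15..22]='66qlen8' -> body[7..14], body so far='xh56s4v66qlen8'
Chunk 3: stream[24..25]='0' size=0 (terminator). Final body='xh56s4v66qlen8' (14 bytes)
Body byte 11 = 'e'

Answer: e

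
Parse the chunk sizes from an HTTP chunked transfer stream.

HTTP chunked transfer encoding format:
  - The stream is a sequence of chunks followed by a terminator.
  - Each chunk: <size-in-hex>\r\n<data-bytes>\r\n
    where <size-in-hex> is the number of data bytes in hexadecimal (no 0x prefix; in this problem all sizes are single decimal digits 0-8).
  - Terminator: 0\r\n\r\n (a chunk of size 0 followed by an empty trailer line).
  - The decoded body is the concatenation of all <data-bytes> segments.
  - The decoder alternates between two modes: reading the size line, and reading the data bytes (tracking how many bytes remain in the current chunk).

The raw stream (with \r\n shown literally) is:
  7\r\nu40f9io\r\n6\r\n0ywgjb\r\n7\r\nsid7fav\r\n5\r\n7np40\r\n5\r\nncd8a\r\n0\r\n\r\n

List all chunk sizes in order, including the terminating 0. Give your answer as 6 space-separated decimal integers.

Chunk 1: stream[0..1]='7' size=0x7=7, data at stream[3..10]='u40f9io' -> body[0..7], body so far='u40f9io'
Chunk 2: stream[12..13]='6' size=0x6=6, data at stream[15..21]='0ywgjb' -> body[7..13], body so far='u40f9io0ywgjb'
Chunk 3: stream[23..24]='7' size=0x7=7, data at stream[26..33]='sid7fav' -> body[13..20], body so far='u40f9io0ywgjbsid7fav'
Chunk 4: stream[35..36]='5' size=0x5=5, data at stream[38..43]='7np40' -> body[20..25], body so far='u40f9io0ywgjbsid7fav7np40'
Chunk 5: stream[45..46]='5' size=0x5=5, data at stream[48..53]='ncd8a' -> body[25..30], body so far='u40f9io0ywgjbsid7fav7np40ncd8a'
Chunk 6: stream[55..56]='0' size=0 (terminator). Final body='u40f9io0ywgjbsid7fav7np40ncd8a' (30 bytes)

Answer: 7 6 7 5 5 0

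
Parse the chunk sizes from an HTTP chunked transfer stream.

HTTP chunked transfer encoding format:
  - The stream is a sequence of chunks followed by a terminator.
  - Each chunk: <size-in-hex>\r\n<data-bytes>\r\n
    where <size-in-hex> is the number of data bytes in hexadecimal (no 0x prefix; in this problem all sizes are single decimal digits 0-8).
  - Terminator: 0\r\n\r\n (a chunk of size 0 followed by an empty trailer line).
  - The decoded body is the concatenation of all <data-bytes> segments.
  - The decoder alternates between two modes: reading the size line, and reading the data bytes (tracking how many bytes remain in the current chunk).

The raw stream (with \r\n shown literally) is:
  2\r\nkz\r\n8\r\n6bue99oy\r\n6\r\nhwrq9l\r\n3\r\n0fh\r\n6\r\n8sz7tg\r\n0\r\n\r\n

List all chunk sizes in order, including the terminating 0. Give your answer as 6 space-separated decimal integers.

Chunk 1: stream[0..1]='2' size=0x2=2, data at stream[3..5]='kz' -> body[0..2], body so far='kz'
Chunk 2: stream[7..8]='8' size=0x8=8, data at stream[10..18]='6bue99oy' -> body[2..10], body so far='kz6bue99oy'
Chunk 3: stream[20..21]='6' size=0x6=6, data at stream[23..29]='hwrq9l' -> body[10..16], body so far='kz6bue99oyhwrq9l'
Chunk 4: stream[31..32]='3' size=0x3=3, data at stream[34..37]='0fh' -> body[16..19], body so far='kz6bue99oyhwrq9l0fh'
Chunk 5: stream[39..40]='6' size=0x6=6, data at stream[42..48]='8sz7tg' -> body[19..25], body so far='kz6bue99oyhwrq9l0fh8sz7tg'
Chunk 6: stream[50..51]='0' size=0 (terminator). Final body='kz6bue99oyhwrq9l0fh8sz7tg' (25 bytes)

Answer: 2 8 6 3 6 0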